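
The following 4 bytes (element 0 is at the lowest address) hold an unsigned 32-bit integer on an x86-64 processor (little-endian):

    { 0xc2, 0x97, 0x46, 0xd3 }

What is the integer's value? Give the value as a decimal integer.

Little-endian: lowest address holds the least-significant byte.
Reassemble most-significant byte first: D3 46 97 C2 → 0xD34697C2.
0xD34697C2 = 3544618946.

3544618946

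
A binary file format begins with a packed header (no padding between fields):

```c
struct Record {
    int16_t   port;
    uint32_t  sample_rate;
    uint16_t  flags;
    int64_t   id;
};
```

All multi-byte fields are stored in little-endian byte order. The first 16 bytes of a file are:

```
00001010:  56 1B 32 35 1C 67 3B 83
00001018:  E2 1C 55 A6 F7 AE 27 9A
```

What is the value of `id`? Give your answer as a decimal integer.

`id` follows `port` (2 B), `sample_rate` (4 B), `flags` (2 B), so it starts at offset 2 + 4 + 2 = 8 and occupies 8 bytes.
Bytes at offsets 8..15: E2 1C 55 A6 F7 AE 27 9A.
In little-endian order the low byte comes first in memory.
Reassemble most-significant byte first: 9A 27 AE F7 A6 55 1C E2 → 0x9A27AEF7A6551CE2.
Top bit is set, so as a signed 64-bit value this is 0x9A27AEF7A6551CE2 − 2^64 = -7338704689106182942.

-7338704689106182942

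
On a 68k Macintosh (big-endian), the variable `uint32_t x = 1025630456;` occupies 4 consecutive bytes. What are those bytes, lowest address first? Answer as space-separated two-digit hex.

1025630456 in hexadecimal, padded to 32 bits, is 0x3D21E0F8.
Split into bytes (most-significant first): 3D 21 E0 F8.
Big-endian stores the most-significant byte at the lowest address.
So the memory order matches the most-significant-first order: 3D 21 E0 F8.

3D 21 E0 F8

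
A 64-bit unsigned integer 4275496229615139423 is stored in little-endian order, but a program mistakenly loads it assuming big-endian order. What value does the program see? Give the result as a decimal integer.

4275496229615139423 in 64-bit hexadecimal is 0x3B559D2B14BB7A5F.
Stored little-endian, the bytes at ascending addresses are 5F 7A BB 14 2B 9D 55 3B.
Read back as big-endian, the last byte is least significant, giving 0x5F7ABB142B9D553B.
0x5F7ABB142B9D553B = 6880017076067325243.

6880017076067325243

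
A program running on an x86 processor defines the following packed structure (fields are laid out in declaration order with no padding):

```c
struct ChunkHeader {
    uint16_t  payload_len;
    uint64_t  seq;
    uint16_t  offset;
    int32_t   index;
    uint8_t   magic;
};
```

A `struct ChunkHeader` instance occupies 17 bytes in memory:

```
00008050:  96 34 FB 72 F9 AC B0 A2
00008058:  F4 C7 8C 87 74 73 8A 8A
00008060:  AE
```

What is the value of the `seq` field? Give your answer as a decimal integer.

14408319987565032187

`seq` follows `payload_len` (2 bytes), so it starts at byte offset 2 and occupies 8 bytes.
Bytes at offsets 2..9: FB 72 F9 AC B0 A2 F4 C7.
Little-endian stores the least-significant byte at the lowest address.
Reassemble most-significant byte first: C7 F4 A2 B0 AC F9 72 FB → 0xC7F4A2B0ACF972FB.
0xC7F4A2B0ACF972FB = 14408319987565032187.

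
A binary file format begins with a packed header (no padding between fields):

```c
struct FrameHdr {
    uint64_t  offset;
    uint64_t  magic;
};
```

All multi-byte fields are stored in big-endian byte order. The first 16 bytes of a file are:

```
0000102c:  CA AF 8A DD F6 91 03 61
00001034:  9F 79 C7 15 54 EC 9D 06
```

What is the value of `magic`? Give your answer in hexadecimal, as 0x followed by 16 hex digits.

0x9F79C71554EC9D06

`magic` follows `offset` (8 bytes), so it starts at byte offset 8 and occupies 8 bytes.
Bytes at offsets 8..15: 9F 79 C7 15 54 EC 9D 06.
Big-endian: lowest address holds the most-significant byte.
The bytes are already most-significant first: 0x9F79C71554EC9D06.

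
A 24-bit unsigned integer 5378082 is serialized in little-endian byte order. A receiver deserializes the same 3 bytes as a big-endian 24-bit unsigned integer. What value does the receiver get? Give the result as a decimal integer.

2232402

5378082 in 24-bit hexadecimal is 0x521022.
Stored little-endian, the bytes at ascending addresses are 22 10 52.
Read back as big-endian, the last byte is least significant, giving 0x221052.
0x221052 = 2232402.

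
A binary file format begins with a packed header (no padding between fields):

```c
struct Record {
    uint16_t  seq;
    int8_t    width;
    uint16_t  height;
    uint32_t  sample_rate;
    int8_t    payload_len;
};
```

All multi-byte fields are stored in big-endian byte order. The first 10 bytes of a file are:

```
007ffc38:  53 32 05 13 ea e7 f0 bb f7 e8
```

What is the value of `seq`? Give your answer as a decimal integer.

`seq` is the first field, at byte offset 0, occupying 2 bytes.
Bytes at offsets 0..1: 53 32.
In big-endian order the high byte comes first in memory.
The bytes are already most-significant first: 0x5332.
0x5332 = 21298.

21298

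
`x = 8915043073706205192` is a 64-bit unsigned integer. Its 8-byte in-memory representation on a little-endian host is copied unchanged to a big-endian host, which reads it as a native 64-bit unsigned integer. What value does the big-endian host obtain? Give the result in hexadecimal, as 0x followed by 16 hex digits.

8915043073706205192 in 64-bit hexadecimal is 0x7BB898710D90A008.
Stored little-endian, the bytes at ascending addresses are 08 A0 90 0D 71 98 B8 7B.
Read back as big-endian, the last byte is least significant, giving 0x08A0900D7198B87B.

0x08A0900D7198B87B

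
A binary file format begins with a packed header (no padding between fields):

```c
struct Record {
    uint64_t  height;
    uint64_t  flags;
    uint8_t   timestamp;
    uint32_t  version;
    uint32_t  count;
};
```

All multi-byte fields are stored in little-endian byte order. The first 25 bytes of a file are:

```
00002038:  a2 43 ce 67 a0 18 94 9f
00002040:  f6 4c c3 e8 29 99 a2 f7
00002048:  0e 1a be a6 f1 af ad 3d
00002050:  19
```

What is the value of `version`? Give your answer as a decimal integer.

`version` follows `height` (8 B), `flags` (8 B), `timestamp` (1 B), so it starts at offset 8 + 8 + 1 = 17 and occupies 4 bytes.
Bytes at offsets 17..20: 1A BE A6 F1.
Little-endian stores the least-significant byte at the lowest address.
Reassemble most-significant byte first: F1 A6 BE 1A → 0xF1A6BE1A.
0xF1A6BE1A = 4054236698.

4054236698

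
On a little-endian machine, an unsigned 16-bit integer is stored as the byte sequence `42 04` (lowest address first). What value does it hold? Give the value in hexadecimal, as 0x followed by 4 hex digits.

0x0442

Little-endian stores the least-significant byte at the lowest address.
Reassemble most-significant byte first: 04 42 → 0x0442.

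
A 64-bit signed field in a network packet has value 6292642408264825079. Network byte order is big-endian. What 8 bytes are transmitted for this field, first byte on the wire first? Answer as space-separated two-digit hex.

6292642408264825079 in hexadecimal, padded to 64 bits, is 0x5753F4EE332EF8F7.
Split into bytes (most-significant first): 57 53 F4 EE 33 2E F8 F7.
In big-endian order the high byte comes first in memory.
So the memory order matches the most-significant-first order: 57 53 F4 EE 33 2E F8 F7.

57 53 F4 EE 33 2E F8 F7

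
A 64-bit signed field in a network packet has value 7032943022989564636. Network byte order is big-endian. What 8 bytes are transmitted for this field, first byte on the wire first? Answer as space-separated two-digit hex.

7032943022989564636 in hexadecimal, padded to 64 bits, is 0x619A086AD2DADADC.
Split into bytes (most-significant first): 61 9A 08 6A D2 DA DA DC.
Big-endian: lowest address holds the most-significant byte.
So the memory order matches the most-significant-first order: 61 9A 08 6A D2 DA DA DC.

61 9A 08 6A D2 DA DA DC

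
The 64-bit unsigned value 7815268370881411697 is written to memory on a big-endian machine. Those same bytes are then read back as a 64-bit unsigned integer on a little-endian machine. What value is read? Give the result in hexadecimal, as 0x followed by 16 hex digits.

0x717ABB1E2D69756C

7815268370881411697 in 64-bit hexadecimal is 0x6C75692D1EBB7A71.
Stored big-endian, the bytes at ascending addresses are 6C 75 69 2D 1E BB 7A 71.
Read back as little-endian, the first byte is least significant, giving 0x717ABB1E2D69756C.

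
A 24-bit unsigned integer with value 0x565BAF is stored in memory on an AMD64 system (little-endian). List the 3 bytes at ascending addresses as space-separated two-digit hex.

Split into bytes (most-significant first): 56 5B AF.
In little-endian order the low byte comes first in memory.
So at ascending addresses the bytes are AF 5B 56.

AF 5B 56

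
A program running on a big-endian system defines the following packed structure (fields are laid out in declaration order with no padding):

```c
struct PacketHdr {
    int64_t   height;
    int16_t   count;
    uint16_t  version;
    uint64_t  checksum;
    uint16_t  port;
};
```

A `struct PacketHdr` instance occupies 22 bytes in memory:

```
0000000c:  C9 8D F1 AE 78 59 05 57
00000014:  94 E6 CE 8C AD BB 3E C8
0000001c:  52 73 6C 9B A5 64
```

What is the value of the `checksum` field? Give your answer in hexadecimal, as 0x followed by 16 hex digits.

`checksum` follows `height` (8 B), `count` (2 B), `version` (2 B), so it starts at offset 8 + 2 + 2 = 12 and occupies 8 bytes.
Bytes at offsets 12..19: AD BB 3E C8 52 73 6C 9B.
Big-endian stores the most-significant byte at the lowest address.
The bytes are already most-significant first: 0xADBB3EC852736C9B.

0xADBB3EC852736C9B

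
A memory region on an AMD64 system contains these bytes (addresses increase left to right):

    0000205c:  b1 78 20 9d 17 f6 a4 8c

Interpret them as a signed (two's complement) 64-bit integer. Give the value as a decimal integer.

In little-endian order the low byte comes first in memory.
Reassemble most-significant byte first: 8C A4 F6 17 9D 20 78 B1 → 0x8CA4F6179D2078B1.
Top bit is set, so as a signed 64-bit value this is 0x8CA4F6179D2078B1 − 2^64 = -8312248430938261327.

-8312248430938261327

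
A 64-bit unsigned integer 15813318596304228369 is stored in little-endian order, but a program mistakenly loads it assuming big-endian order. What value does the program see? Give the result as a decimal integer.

1283748083115586779

15813318596304228369 in 64-bit hexadecimal is 0xDB74317B14CAD011.
Stored little-endian, the bytes at ascending addresses are 11 D0 CA 14 7B 31 74 DB.
Read back as big-endian, the last byte is least significant, giving 0x11D0CA147B3174DB.
0x11D0CA147B3174DB = 1283748083115586779.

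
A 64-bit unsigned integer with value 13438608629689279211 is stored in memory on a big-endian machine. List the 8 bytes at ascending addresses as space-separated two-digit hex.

13438608629689279211 in hexadecimal, padded to 64 bits, is 0xBA7F87591020E2EB.
Split into bytes (most-significant first): BA 7F 87 59 10 20 E2 EB.
In big-endian order the high byte comes first in memory.
So the memory order matches the most-significant-first order: BA 7F 87 59 10 20 E2 EB.

BA 7F 87 59 10 20 E2 EB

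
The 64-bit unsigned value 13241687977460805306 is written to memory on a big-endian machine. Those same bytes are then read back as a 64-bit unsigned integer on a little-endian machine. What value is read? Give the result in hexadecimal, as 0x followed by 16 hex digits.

0xBAAE1CDB0EEDC3B7

13241687977460805306 in 64-bit hexadecimal is 0xB7C3ED0EDB1CAEBA.
Stored big-endian, the bytes at ascending addresses are B7 C3 ED 0E DB 1C AE BA.
Read back as little-endian, the first byte is least significant, giving 0xBAAE1CDB0EEDC3B7.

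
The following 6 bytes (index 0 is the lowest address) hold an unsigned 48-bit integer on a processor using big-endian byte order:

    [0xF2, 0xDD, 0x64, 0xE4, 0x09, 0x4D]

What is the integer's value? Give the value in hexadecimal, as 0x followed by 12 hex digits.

Big-endian: lowest address holds the most-significant byte.
The bytes are already most-significant first: 0xF2DD64E4094D.

0xF2DD64E4094D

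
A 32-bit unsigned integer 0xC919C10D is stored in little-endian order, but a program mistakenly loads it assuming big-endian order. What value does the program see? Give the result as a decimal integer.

Stored little-endian, the bytes at ascending addresses are 0D C1 19 C9.
Read back as big-endian, the last byte is least significant, giving 0x0DC119C9.
0x0DC119C9 = 230758857.

230758857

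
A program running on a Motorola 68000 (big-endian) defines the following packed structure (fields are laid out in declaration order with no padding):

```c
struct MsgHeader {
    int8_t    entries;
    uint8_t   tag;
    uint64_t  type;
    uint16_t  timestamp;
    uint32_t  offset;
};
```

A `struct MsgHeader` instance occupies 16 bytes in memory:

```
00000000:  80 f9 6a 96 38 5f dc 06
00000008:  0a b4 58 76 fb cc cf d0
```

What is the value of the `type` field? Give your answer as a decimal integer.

7680388198891391668

`type` follows `entries` (1 B), `tag` (1 B), so it starts at offset 1 + 1 = 2 and occupies 8 bytes.
Bytes at offsets 2..9: 6A 96 38 5F DC 06 0A B4.
In big-endian order the high byte comes first in memory.
The bytes are already most-significant first: 0x6A96385FDC060AB4.
0x6A96385FDC060AB4 = 7680388198891391668.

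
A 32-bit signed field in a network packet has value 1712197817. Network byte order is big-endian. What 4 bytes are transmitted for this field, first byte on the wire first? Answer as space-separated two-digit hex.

66 0E 10 B9

1712197817 in hexadecimal, padded to 32 bits, is 0x660E10B9.
Split into bytes (most-significant first): 66 0E 10 B9.
Big-endian stores the most-significant byte at the lowest address.
So the memory order matches the most-significant-first order: 66 0E 10 B9.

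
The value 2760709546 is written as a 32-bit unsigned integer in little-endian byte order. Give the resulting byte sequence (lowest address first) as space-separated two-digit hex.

AA 15 8D A4

2760709546 in hexadecimal, padded to 32 bits, is 0xA48D15AA.
Split into bytes (most-significant first): A4 8D 15 AA.
Little-endian: lowest address holds the least-significant byte.
So at ascending addresses the bytes are AA 15 8D A4.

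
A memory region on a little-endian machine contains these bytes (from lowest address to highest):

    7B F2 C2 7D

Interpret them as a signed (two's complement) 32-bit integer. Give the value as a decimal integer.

In little-endian order the low byte comes first in memory.
Reassemble most-significant byte first: 7D C2 F2 7B → 0x7DC2F27B.
0x7DC2F27B = 2109928059.

2109928059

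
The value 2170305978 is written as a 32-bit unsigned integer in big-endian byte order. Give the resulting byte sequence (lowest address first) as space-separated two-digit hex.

2170305978 in hexadecimal, padded to 32 bits, is 0x815C3DBA.
Split into bytes (most-significant first): 81 5C 3D BA.
In big-endian order the high byte comes first in memory.
So the memory order matches the most-significant-first order: 81 5C 3D BA.

81 5C 3D BA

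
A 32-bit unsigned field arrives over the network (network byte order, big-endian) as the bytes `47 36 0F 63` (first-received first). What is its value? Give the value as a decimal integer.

1194725219

Big-endian stores the most-significant byte at the lowest address.
The bytes are already most-significant first: 0x47360F63.
0x47360F63 = 1194725219.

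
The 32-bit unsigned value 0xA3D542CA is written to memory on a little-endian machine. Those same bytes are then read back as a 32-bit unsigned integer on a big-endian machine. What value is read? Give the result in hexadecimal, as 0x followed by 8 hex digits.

Stored little-endian, the bytes at ascending addresses are CA 42 D5 A3.
Read back as big-endian, the last byte is least significant, giving 0xCA42D5A3.

0xCA42D5A3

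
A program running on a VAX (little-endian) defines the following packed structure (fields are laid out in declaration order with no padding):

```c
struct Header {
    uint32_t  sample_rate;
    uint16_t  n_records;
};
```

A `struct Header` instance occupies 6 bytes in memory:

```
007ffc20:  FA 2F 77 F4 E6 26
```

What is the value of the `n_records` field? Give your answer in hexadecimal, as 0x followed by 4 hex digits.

0x26E6

`n_records` follows `sample_rate` (4 bytes), so it starts at byte offset 4 and occupies 2 bytes.
Bytes at offsets 4..5: E6 26.
Little-endian stores the least-significant byte at the lowest address.
Reassemble most-significant byte first: 26 E6 → 0x26E6.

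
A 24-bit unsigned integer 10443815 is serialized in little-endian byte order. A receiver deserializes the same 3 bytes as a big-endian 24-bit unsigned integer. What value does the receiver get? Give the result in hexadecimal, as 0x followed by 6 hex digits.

0x275C9F

10443815 in 24-bit hexadecimal is 0x9F5C27.
Stored little-endian, the bytes at ascending addresses are 27 5C 9F.
Read back as big-endian, the last byte is least significant, giving 0x275C9F.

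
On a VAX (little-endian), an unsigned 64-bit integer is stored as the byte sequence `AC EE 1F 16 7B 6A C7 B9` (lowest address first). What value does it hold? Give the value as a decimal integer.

13386785494266801836

In little-endian order the low byte comes first in memory.
Reassemble most-significant byte first: B9 C7 6A 7B 16 1F EE AC → 0xB9C76A7B161FEEAC.
0xB9C76A7B161FEEAC = 13386785494266801836.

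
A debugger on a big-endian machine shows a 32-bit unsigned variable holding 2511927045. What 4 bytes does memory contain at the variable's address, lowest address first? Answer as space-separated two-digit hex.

2511927045 in hexadecimal, padded to 32 bits, is 0x95B8F705.
Split into bytes (most-significant first): 95 B8 F7 05.
Big-endian: lowest address holds the most-significant byte.
So the memory order matches the most-significant-first order: 95 B8 F7 05.

95 B8 F7 05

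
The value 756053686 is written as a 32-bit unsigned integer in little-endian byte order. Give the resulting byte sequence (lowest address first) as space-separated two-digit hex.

B6 76 10 2D

756053686 in hexadecimal, padded to 32 bits, is 0x2D1076B6.
Split into bytes (most-significant first): 2D 10 76 B6.
Little-endian: lowest address holds the least-significant byte.
So at ascending addresses the bytes are B6 76 10 2D.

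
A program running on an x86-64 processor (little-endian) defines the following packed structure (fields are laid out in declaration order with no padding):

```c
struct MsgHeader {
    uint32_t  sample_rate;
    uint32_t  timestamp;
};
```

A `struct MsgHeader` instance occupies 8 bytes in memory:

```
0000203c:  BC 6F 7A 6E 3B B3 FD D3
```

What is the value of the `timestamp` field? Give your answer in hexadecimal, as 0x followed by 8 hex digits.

`timestamp` follows `sample_rate` (4 bytes), so it starts at byte offset 4 and occupies 4 bytes.
Bytes at offsets 4..7: 3B B3 FD D3.
In little-endian order the low byte comes first in memory.
Reassemble most-significant byte first: D3 FD B3 3B → 0xD3FDB33B.

0xD3FDB33B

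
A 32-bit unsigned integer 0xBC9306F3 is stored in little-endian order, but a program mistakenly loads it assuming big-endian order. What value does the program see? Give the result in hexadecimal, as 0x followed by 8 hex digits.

0xF30693BC

Stored little-endian, the bytes at ascending addresses are F3 06 93 BC.
Read back as big-endian, the last byte is least significant, giving 0xF30693BC.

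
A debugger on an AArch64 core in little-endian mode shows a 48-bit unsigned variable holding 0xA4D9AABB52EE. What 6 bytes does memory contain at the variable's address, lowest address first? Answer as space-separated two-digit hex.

EE 52 BB AA D9 A4

Split into bytes (most-significant first): A4 D9 AA BB 52 EE.
In little-endian order the low byte comes first in memory.
So at ascending addresses the bytes are EE 52 BB AA D9 A4.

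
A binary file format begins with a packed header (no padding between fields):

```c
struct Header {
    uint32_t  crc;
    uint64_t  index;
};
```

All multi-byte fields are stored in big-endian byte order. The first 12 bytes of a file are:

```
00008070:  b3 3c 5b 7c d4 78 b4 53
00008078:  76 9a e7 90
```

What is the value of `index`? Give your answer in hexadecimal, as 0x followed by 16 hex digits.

`index` follows `crc` (4 bytes), so it starts at byte offset 4 and occupies 8 bytes.
Bytes at offsets 4..11: D4 78 B4 53 76 9A E7 90.
Big-endian stores the most-significant byte at the lowest address.
The bytes are already most-significant first: 0xD478B453769AE790.

0xD478B453769AE790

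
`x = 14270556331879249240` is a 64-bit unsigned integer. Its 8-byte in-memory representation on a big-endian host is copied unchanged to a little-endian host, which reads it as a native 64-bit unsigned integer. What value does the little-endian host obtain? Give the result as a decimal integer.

6356229494326627270

14270556331879249240 in 64-bit hexadecimal is 0xC60B33600CDD3558.
Stored big-endian, the bytes at ascending addresses are C6 0B 33 60 0C DD 35 58.
Read back as little-endian, the first byte is least significant, giving 0x5835DD0C60330BC6.
0x5835DD0C60330BC6 = 6356229494326627270.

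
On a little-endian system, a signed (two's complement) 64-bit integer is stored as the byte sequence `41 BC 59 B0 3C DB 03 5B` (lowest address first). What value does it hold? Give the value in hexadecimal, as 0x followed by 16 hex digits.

0x5B03DB3CB059BC41

Little-endian: lowest address holds the least-significant byte.
Reassemble most-significant byte first: 5B 03 DB 3C B0 59 BC 41 → 0x5B03DB3CB059BC41.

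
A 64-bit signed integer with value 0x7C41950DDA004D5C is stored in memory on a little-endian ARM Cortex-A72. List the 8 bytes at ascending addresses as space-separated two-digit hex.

5C 4D 00 DA 0D 95 41 7C

Split into bytes (most-significant first): 7C 41 95 0D DA 00 4D 5C.
Little-endian stores the least-significant byte at the lowest address.
So at ascending addresses the bytes are 5C 4D 00 DA 0D 95 41 7C.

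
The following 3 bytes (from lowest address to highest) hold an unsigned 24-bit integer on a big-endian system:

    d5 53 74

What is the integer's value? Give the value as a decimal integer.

Big-endian: lowest address holds the most-significant byte.
The bytes are already most-significant first: 0xD55374.
0xD55374 = 13980532.

13980532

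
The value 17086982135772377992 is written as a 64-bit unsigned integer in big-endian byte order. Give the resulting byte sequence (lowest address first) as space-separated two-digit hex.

17086982135772377992 in hexadecimal, padded to 64 bits, is 0xED2127B8C6287388.
Split into bytes (most-significant first): ED 21 27 B8 C6 28 73 88.
Big-endian: lowest address holds the most-significant byte.
So the memory order matches the most-significant-first order: ED 21 27 B8 C6 28 73 88.

ED 21 27 B8 C6 28 73 88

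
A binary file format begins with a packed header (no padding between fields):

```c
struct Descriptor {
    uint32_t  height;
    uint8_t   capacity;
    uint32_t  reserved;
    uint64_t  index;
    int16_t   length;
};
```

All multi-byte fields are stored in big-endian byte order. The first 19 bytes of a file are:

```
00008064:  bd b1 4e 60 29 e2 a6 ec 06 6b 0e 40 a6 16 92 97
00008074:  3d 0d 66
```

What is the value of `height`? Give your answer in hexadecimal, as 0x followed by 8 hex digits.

0xBDB14E60

`height` is the first field, at byte offset 0, occupying 4 bytes.
Bytes at offsets 0..3: BD B1 4E 60.
Big-endian: lowest address holds the most-significant byte.
The bytes are already most-significant first: 0xBDB14E60.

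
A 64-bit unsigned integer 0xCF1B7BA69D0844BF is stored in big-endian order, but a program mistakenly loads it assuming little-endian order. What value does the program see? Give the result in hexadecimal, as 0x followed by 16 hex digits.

Stored big-endian, the bytes at ascending addresses are CF 1B 7B A6 9D 08 44 BF.
Read back as little-endian, the first byte is least significant, giving 0xBF44089DA67B1BCF.

0xBF44089DA67B1BCF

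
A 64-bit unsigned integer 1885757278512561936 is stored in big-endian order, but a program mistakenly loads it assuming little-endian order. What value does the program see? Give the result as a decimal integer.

1885757278512561936 in 64-bit hexadecimal is 0x1A2B8E40EE593F10.
Stored big-endian, the bytes at ascending addresses are 1A 2B 8E 40 EE 59 3F 10.
Read back as little-endian, the first byte is least significant, giving 0x103F59EE408E2B1A.
0x103F59EE408E2B1A = 1170753307959765786.

1170753307959765786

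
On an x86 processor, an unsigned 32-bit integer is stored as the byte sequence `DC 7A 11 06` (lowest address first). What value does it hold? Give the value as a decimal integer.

101808860

In little-endian order the low byte comes first in memory.
Reassemble most-significant byte first: 06 11 7A DC → 0x06117ADC.
0x06117ADC = 101808860.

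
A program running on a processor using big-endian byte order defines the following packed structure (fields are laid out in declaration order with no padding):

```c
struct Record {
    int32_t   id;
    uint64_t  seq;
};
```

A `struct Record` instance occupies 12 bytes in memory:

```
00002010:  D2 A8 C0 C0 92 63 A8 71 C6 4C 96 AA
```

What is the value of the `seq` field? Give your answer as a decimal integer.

10548459958843512490

`seq` follows `id` (4 bytes), so it starts at byte offset 4 and occupies 8 bytes.
Bytes at offsets 4..11: 92 63 A8 71 C6 4C 96 AA.
In big-endian order the high byte comes first in memory.
The bytes are already most-significant first: 0x9263A871C64C96AA.
0x9263A871C64C96AA = 10548459958843512490.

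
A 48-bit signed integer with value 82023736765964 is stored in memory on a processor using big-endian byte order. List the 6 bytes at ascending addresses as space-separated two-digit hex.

4A 99 A3 B1 6E 0C

82023736765964 in hexadecimal, padded to 48 bits, is 0x4A99A3B16E0C.
Split into bytes (most-significant first): 4A 99 A3 B1 6E 0C.
Big-endian: lowest address holds the most-significant byte.
So the memory order matches the most-significant-first order: 4A 99 A3 B1 6E 0C.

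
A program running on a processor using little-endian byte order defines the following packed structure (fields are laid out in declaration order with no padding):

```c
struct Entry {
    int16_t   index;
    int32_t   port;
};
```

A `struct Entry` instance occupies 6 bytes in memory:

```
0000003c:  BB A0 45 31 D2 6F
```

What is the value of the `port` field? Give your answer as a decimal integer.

`port` follows `index` (2 bytes), so it starts at byte offset 2 and occupies 4 bytes.
Bytes at offsets 2..5: 45 31 D2 6F.
Little-endian: lowest address holds the least-significant byte.
Reassemble most-significant byte first: 6F D2 31 45 → 0x6FD23145.
0x6FD23145 = 1876046149.

1876046149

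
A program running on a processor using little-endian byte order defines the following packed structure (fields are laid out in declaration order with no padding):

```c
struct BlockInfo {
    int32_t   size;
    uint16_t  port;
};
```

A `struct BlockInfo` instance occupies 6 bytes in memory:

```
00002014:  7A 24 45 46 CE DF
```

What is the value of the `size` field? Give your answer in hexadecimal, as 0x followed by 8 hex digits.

0x4645247A

`size` is the first field, at byte offset 0, occupying 4 bytes.
Bytes at offsets 0..3: 7A 24 45 46.
Little-endian: lowest address holds the least-significant byte.
Reassemble most-significant byte first: 46 45 24 7A → 0x4645247A.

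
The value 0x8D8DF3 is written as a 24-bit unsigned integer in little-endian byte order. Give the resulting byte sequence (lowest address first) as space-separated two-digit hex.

F3 8D 8D

Split into bytes (most-significant first): 8D 8D F3.
Little-endian stores the least-significant byte at the lowest address.
So at ascending addresses the bytes are F3 8D 8D.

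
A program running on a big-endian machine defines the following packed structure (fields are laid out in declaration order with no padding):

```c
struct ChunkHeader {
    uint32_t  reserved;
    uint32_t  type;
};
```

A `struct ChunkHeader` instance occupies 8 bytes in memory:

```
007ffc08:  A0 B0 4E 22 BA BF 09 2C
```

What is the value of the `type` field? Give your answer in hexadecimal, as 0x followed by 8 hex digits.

`type` follows `reserved` (4 bytes), so it starts at byte offset 4 and occupies 4 bytes.
Bytes at offsets 4..7: BA BF 09 2C.
Big-endian stores the most-significant byte at the lowest address.
The bytes are already most-significant first: 0xBABF092C.

0xBABF092C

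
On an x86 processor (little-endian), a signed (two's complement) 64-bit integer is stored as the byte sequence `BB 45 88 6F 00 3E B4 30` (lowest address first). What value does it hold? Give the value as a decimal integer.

3509498181220582843

Little-endian stores the least-significant byte at the lowest address.
Reassemble most-significant byte first: 30 B4 3E 00 6F 88 45 BB → 0x30B43E006F8845BB.
0x30B43E006F8845BB = 3509498181220582843.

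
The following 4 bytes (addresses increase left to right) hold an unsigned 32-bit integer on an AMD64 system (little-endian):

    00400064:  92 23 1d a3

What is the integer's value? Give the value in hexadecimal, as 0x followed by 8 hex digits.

0xA31D2392

Little-endian stores the least-significant byte at the lowest address.
Reassemble most-significant byte first: A3 1D 23 92 → 0xA31D2392.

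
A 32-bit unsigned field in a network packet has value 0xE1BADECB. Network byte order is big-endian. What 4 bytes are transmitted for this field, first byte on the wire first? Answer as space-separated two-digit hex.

E1 BA DE CB

Split into bytes (most-significant first): E1 BA DE CB.
Big-endian stores the most-significant byte at the lowest address.
So the memory order matches the most-significant-first order: E1 BA DE CB.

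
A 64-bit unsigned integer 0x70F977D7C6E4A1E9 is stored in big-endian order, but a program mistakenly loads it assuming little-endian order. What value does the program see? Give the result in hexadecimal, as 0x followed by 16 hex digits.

0xE9A1E4C6D777F970

Stored big-endian, the bytes at ascending addresses are 70 F9 77 D7 C6 E4 A1 E9.
Read back as little-endian, the first byte is least significant, giving 0xE9A1E4C6D777F970.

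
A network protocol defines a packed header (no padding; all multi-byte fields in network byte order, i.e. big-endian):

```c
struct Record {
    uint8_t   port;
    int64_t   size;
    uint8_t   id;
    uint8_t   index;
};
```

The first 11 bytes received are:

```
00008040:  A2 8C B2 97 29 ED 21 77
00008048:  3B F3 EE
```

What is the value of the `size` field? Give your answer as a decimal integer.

-8308412156217297093

`size` follows `port` (1 byte), so it starts at byte offset 1 and occupies 8 bytes.
Bytes at offsets 1..8: 8C B2 97 29 ED 21 77 3B.
Big-endian: lowest address holds the most-significant byte.
The bytes are already most-significant first: 0x8CB29729ED21773B.
Top bit is set, so as a signed 64-bit value this is 0x8CB29729ED21773B − 2^64 = -8308412156217297093.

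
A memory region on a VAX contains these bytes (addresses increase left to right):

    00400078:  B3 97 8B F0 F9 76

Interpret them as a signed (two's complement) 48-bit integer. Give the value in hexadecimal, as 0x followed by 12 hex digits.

Little-endian stores the least-significant byte at the lowest address.
Reassemble most-significant byte first: 76 F9 F0 8B 97 B3 → 0x76F9F08B97B3.

0x76F9F08B97B3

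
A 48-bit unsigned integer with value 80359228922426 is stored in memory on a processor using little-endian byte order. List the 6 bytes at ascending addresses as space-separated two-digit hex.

80359228922426 in hexadecimal, padded to 48 bits, is 0x4916174B5A3A.
Split into bytes (most-significant first): 49 16 17 4B 5A 3A.
In little-endian order the low byte comes first in memory.
So at ascending addresses the bytes are 3A 5A 4B 17 16 49.

3A 5A 4B 17 16 49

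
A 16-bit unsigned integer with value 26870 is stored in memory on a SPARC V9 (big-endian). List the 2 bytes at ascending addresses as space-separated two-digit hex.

26870 in hexadecimal, padded to 16 bits, is 0x68F6.
Split into bytes (most-significant first): 68 F6.
In big-endian order the high byte comes first in memory.
So the memory order matches the most-significant-first order: 68 F6.

68 F6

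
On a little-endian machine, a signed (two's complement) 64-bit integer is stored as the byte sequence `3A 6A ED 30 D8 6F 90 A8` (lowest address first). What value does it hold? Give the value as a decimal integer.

Little-endian: lowest address holds the least-significant byte.
Reassemble most-significant byte first: A8 90 6F D8 30 ED 6A 3A → 0xA8906FD830ED6A3A.
Top bit is set, so as a signed 64-bit value this is 0xA8906FD830ED6A3A − 2^64 = -6300412904366839238.

-6300412904366839238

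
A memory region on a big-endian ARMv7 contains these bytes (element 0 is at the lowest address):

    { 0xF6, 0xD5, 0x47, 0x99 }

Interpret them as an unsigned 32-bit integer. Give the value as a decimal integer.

Big-endian: lowest address holds the most-significant byte.
The bytes are already most-significant first: 0xF6D54799.
0xF6D54799 = 4141172633.

4141172633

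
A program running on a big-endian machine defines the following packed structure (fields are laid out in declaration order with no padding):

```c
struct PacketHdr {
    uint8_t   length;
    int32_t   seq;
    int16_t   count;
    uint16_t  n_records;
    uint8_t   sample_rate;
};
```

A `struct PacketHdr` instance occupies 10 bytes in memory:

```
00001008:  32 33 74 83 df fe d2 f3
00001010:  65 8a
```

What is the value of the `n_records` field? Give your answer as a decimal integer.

`n_records` follows `length` (1 B), `seq` (4 B), `count` (2 B), so it starts at offset 1 + 4 + 2 = 7 and occupies 2 bytes.
Bytes at offsets 7..8: F3 65.
Big-endian stores the most-significant byte at the lowest address.
The bytes are already most-significant first: 0xF365.
0xF365 = 62309.

62309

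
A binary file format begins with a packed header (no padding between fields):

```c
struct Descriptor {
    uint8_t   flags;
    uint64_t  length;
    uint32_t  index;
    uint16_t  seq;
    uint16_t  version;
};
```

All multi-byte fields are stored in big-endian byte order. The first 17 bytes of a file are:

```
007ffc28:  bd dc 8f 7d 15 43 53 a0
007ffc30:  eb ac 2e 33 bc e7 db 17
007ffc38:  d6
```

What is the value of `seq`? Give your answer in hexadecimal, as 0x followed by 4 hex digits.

0xE7DB

`seq` follows `flags` (1 B), `length` (8 B), `index` (4 B), so it starts at offset 1 + 8 + 4 = 13 and occupies 2 bytes.
Bytes at offsets 13..14: E7 DB.
Big-endian stores the most-significant byte at the lowest address.
The bytes are already most-significant first: 0xE7DB.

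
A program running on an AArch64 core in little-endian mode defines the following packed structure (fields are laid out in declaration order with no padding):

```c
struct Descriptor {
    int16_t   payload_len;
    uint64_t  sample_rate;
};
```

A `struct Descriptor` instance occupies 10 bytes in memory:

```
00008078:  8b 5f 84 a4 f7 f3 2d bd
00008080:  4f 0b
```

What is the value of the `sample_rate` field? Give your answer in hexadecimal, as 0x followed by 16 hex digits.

0x0B4FBD2DF3F7A484

`sample_rate` follows `payload_len` (2 bytes), so it starts at byte offset 2 and occupies 8 bytes.
Bytes at offsets 2..9: 84 A4 F7 F3 2D BD 4F 0B.
In little-endian order the low byte comes first in memory.
Reassemble most-significant byte first: 0B 4F BD 2D F3 F7 A4 84 → 0x0B4FBD2DF3F7A484.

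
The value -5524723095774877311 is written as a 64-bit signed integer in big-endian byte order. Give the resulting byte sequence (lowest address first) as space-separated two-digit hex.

Two's complement of -5524723095774877311 in 64 bits: 5524723095774877311 = 0x4CABC262660ED67F; invert → 0xB3543D9D99F12980; add 1 → 0xB3543D9D99F12981.
Split into bytes (most-significant first): B3 54 3D 9D 99 F1 29 81.
Big-endian stores the most-significant byte at the lowest address.
So the memory order matches the most-significant-first order: B3 54 3D 9D 99 F1 29 81.

B3 54 3D 9D 99 F1 29 81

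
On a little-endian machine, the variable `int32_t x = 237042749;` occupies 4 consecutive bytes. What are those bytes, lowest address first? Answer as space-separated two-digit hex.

237042749 in hexadecimal, padded to 32 bits, is 0x0E20FC3D.
Split into bytes (most-significant first): 0E 20 FC 3D.
Little-endian stores the least-significant byte at the lowest address.
So at ascending addresses the bytes are 3D FC 20 0E.

3D FC 20 0E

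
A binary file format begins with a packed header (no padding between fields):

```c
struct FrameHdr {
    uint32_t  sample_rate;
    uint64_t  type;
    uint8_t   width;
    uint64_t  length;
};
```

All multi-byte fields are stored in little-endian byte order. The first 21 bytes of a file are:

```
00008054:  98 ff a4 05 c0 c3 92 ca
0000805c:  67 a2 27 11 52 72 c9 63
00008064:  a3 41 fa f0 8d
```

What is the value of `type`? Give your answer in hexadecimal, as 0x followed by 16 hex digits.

`type` follows `sample_rate` (4 bytes), so it starts at byte offset 4 and occupies 8 bytes.
Bytes at offsets 4..11: C0 C3 92 CA 67 A2 27 11.
In little-endian order the low byte comes first in memory.
Reassemble most-significant byte first: 11 27 A2 67 CA 92 C3 C0 → 0x1127A267CA92C3C0.

0x1127A267CA92C3C0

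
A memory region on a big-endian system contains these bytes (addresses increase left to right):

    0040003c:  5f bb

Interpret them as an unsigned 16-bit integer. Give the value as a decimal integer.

24507

Big-endian: lowest address holds the most-significant byte.
The bytes are already most-significant first: 0x5FBB.
0x5FBB = 24507.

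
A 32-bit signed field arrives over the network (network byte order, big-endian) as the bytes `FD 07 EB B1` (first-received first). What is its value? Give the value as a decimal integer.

In big-endian order the high byte comes first in memory.
The bytes are already most-significant first: 0xFD07EBB1.
Top bit is set, so as a signed 32-bit value this is 0xFD07EBB1 − 2^32 = -49812559.

-49812559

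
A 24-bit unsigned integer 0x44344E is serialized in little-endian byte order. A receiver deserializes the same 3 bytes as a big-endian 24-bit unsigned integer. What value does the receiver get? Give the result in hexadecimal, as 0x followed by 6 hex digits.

Stored little-endian, the bytes at ascending addresses are 4E 34 44.
Read back as big-endian, the last byte is least significant, giving 0x4E3444.

0x4E3444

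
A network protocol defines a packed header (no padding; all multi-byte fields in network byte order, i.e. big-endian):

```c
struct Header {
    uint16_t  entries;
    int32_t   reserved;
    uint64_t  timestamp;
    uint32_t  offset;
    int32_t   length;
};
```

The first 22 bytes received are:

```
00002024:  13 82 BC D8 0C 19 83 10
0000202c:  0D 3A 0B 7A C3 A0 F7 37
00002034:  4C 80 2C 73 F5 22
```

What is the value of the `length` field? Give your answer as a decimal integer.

745796898

`length` follows `entries` (2 B), `reserved` (4 B), `timestamp` (8 B), `offset` (4 B), so it starts at offset 2 + 4 + 8 + 4 = 18 and occupies 4 bytes.
Bytes at offsets 18..21: 2C 73 F5 22.
In big-endian order the high byte comes first in memory.
The bytes are already most-significant first: 0x2C73F522.
0x2C73F522 = 745796898.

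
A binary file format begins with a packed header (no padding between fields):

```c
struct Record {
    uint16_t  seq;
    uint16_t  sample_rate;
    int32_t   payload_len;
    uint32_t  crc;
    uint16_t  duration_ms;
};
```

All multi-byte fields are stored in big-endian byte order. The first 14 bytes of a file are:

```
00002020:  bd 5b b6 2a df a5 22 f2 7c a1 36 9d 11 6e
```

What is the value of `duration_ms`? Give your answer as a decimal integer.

`duration_ms` follows `seq` (2 B), `sample_rate` (2 B), `payload_len` (4 B), `crc` (4 B), so it starts at offset 2 + 2 + 4 + 4 = 12 and occupies 2 bytes.
Bytes at offsets 12..13: 11 6E.
Big-endian: lowest address holds the most-significant byte.
The bytes are already most-significant first: 0x116E.
0x116E = 4462.

4462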